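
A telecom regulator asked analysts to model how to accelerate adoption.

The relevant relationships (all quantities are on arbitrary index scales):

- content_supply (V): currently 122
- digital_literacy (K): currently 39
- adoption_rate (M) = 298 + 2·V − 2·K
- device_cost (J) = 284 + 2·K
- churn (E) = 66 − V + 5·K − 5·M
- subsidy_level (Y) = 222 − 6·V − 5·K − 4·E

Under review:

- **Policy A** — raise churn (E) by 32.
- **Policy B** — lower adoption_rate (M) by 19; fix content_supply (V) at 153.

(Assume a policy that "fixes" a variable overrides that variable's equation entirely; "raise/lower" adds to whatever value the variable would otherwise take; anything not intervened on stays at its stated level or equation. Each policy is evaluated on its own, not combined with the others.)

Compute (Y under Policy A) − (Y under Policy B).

Policy A (E + 32):
  V = 122
  K = 39
  M = 298 + 2·122 − 2·39 = 464
  E = 66 − 122 + 5·39 − 5·464 (+32 from intervention) = -2149
  Y = 222 − 6·122 − 5·39 − 4·(-2149) = 7891
Policy B (M − 19, V := 153):
  V = 153
  K = 39
  M = 298 + 2·153 − 2·39 (−19 from intervention) = 507
  E = 66 − 153 + 5·39 − 5·507 = -2427
  Y = 222 − 6·153 − 5·39 − 4·(-2427) = 8817
Y: 7891 − 8817 = -926

-926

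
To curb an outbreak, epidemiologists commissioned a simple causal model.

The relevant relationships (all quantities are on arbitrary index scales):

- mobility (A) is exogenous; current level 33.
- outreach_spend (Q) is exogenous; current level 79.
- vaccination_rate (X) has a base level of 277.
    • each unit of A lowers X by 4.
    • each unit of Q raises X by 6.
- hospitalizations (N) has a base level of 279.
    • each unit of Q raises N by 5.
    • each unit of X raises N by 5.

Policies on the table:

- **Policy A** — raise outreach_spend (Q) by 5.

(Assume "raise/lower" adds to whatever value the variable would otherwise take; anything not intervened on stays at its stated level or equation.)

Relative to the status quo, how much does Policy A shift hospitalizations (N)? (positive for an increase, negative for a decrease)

175

Baseline:
  A = 33
  Q = 79
  X = 277 − 4·33 + 6·79 = 619
  N = 279 + 5·79 + 5·619 = 3769
Policy A (Q + 5):
  A = 33
  Q = 79 + 5 = 84
  X = 277 − 4·33 + 6·84 = 649
  N = 279 + 5·84 + 5·649 = 3944
Change in N: 3944 − 3769 = 175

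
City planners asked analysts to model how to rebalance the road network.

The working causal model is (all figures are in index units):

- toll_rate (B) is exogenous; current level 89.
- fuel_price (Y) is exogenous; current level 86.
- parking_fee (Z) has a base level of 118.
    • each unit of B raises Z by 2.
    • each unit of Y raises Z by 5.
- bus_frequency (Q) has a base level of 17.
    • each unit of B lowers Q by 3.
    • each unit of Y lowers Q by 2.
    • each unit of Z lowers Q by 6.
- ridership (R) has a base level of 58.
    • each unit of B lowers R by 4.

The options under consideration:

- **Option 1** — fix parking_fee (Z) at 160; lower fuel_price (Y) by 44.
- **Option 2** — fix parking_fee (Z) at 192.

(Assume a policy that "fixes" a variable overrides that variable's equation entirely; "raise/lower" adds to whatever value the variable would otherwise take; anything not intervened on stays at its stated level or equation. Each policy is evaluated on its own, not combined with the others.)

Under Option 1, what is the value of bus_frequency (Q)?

Option 1 (Z := 160, Y − 44):
  B = 89
  Y = 86 − 44 = 42
  Z = 160
  Q = 17 − 3·89 − 2·42 − 6·160 = -1294

-1294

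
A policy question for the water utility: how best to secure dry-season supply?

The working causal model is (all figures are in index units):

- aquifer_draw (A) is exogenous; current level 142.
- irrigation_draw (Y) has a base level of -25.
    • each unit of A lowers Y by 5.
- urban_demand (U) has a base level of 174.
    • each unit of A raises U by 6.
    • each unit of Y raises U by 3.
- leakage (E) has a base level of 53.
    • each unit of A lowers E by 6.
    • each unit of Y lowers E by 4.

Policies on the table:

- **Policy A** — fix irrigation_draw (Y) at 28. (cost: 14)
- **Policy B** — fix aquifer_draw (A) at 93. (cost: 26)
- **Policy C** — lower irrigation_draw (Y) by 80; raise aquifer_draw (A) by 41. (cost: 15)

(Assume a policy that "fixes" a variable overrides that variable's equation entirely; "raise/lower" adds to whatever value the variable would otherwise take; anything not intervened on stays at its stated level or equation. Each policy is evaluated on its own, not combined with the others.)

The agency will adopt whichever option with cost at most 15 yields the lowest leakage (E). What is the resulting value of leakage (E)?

-911

Policy A (Y := 28):
  A = 142
  Y = 28
  E = 53 − 6·142 − 4·28 = -911
Policy C (Y − 80, A + 41):
  A = 142 + 41 = 183
  Y = -25 − 5·183 (−80 from intervention) = -1020
  E = 53 − 6·183 − 4·(-1020) = 3035
Comparing — Policy A: E=-911, Policy C: E=3035. Lowest is -911 (Policy A).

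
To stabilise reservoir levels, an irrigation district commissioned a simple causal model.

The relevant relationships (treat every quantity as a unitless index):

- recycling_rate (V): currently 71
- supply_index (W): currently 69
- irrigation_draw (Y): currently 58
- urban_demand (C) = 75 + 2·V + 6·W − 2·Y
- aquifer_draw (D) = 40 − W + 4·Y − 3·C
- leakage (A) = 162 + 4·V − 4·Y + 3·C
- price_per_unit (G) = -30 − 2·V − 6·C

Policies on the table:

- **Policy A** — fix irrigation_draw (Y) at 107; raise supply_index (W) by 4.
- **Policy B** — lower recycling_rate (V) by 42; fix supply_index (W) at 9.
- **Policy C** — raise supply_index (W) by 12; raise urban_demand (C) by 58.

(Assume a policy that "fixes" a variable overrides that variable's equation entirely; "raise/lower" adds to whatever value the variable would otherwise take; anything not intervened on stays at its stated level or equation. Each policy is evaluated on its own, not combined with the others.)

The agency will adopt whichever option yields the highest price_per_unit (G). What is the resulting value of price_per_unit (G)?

Policy A (Y := 107, W + 4):
  V = 71
  W = 69 + 4 = 73
  Y = 107
  C = 75 + 2·71 + 6·73 − 2·107 = 441
  G = -30 − 2·71 − 6·441 = -2818
Policy B (V − 42, W := 9):
  V = 71 − 42 = 29
  W = 9
  Y = 58
  C = 75 + 2·29 + 6·9 − 2·58 = 71
  G = -30 − 2·29 − 6·71 = -514
Policy C (W + 12, C + 58):
  V = 71
  W = 69 + 12 = 81
  Y = 58
  C = 75 + 2·71 + 6·81 − 2·58 (+58 from intervention) = 645
  G = -30 − 2·71 − 6·645 = -4042
Comparing — Policy A: G=-2818, Policy B: G=-514, Policy C: G=-4042. Highest is -514 (Policy B).

-514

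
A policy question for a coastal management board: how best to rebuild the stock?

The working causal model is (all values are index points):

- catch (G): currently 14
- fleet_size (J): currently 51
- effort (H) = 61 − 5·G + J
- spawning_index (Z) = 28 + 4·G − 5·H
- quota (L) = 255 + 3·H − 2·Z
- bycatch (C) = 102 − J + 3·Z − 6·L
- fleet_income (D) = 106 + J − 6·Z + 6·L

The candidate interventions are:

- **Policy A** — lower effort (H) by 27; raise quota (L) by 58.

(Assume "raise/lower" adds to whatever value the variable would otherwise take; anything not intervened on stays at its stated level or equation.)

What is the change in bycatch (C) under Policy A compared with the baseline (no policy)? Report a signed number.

2163

Baseline:
  G = 14
  J = 51
  H = 61 − 5·14 + 51 = 42
  Z = 28 + 4·14 − 5·42 = -126
  L = 255 + 3·42 − 2·(-126) = 633
  C = 102 − 51 + 3·(-126) − 6·633 = -4125
Policy A (H − 27, L + 58):
  G = 14
  J = 51
  H = 61 − 5·14 + 51 (−27 from intervention) = 15
  Z = 28 + 4·14 − 5·15 = 9
  L = 255 + 3·15 − 2·9 (+58 from intervention) = 340
  C = 102 − 51 + 3·9 − 6·340 = -1962
Change in C: -1962 − (-4125) = 2163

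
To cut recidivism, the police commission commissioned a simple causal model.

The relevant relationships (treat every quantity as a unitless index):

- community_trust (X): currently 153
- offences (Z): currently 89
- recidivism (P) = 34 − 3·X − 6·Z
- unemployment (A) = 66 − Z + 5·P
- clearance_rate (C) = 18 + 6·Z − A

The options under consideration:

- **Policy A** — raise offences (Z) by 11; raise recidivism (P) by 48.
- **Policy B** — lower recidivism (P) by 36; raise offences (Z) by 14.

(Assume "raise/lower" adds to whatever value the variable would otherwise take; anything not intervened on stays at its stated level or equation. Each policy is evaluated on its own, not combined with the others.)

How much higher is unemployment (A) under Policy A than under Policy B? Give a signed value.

Policy A (Z + 11, P + 48):
  X = 153
  Z = 89 + 11 = 100
  P = 34 − 3·153 − 6·100 (+48 from intervention) = -977
  A = 66 − 100 + 5·(-977) = -4919
Policy B (P − 36, Z + 14):
  X = 153
  Z = 89 + 14 = 103
  P = 34 − 3·153 − 6·103 (−36 from intervention) = -1079
  A = 66 − 103 + 5·(-1079) = -5432
A: -4919 − (-5432) = 513

513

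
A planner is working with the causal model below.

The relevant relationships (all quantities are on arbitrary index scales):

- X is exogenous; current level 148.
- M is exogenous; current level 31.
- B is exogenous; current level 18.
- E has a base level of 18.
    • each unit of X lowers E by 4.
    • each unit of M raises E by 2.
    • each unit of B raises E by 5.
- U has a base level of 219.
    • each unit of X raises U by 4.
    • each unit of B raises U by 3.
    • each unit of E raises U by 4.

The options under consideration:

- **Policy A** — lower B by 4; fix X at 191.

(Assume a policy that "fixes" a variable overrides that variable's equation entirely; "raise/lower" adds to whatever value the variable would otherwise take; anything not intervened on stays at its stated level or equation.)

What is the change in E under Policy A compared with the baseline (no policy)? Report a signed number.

Baseline:
  X = 148
  M = 31
  B = 18
  E = 18 − 4·148 + 2·31 + 5·18 = -422
Policy A (B − 4, X := 191):
  X = 191
  M = 31
  B = 18 − 4 = 14
  E = 18 − 4·191 + 2·31 + 5·14 = -614
Change in E: -614 − (-422) = -192

-192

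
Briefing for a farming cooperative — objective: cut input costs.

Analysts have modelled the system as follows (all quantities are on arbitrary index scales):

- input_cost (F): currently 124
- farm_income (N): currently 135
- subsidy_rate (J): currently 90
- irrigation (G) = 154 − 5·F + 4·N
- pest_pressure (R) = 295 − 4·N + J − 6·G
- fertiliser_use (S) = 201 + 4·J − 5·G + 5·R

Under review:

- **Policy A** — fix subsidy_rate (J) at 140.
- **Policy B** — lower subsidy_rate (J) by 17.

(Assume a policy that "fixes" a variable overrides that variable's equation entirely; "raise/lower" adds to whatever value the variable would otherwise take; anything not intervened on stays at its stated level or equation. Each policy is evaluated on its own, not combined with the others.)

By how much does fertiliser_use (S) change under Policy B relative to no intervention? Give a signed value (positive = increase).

-153

Baseline:
  F = 124
  N = 135
  J = 90
  G = 154 − 5·124 + 4·135 = 74
  R = 295 − 4·135 + 90 − 6·74 = -599
  S = 201 + 4·90 − 5·74 + 5·(-599) = -2804
Policy B (J − 17):
  F = 124
  N = 135
  J = 90 − 17 = 73
  G = 154 − 5·124 + 4·135 = 74
  R = 295 − 4·135 + 73 − 6·74 = -616
  S = 201 + 4·73 − 5·74 + 5·(-616) = -2957
Change in S: -2957 − (-2804) = -153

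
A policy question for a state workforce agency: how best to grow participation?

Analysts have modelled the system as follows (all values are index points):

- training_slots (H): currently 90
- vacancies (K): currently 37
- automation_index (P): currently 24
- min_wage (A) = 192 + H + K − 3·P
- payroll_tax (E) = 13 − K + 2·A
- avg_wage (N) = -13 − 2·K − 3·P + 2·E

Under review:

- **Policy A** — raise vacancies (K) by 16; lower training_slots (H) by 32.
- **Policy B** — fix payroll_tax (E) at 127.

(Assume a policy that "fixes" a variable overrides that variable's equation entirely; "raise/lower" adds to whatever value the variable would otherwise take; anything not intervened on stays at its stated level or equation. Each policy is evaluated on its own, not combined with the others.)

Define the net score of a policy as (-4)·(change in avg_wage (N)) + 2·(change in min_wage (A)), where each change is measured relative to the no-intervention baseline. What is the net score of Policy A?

Baseline:
  H = 90
  K = 37
  P = 24
  A = 192 + 90 + 37 − 3·24 = 247
  E = 13 − 37 + 2·247 = 470
  N = -13 − 2·37 − 3·24 + 2·470 = 781
Policy A (K + 16, H − 32):
  H = 90 − 32 = 58
  K = 37 + 16 = 53
  P = 24
  A = 192 + 58 + 53 − 3·24 = 231
  E = 13 − 53 + 2·231 = 422
  N = -13 − 2·53 − 3·24 + 2·422 = 653
ΔN = 653 − 781 = -128; ΔA = 231 − 247 = -16
Score = (-4)·(-128) + 2·(-16) = 480

480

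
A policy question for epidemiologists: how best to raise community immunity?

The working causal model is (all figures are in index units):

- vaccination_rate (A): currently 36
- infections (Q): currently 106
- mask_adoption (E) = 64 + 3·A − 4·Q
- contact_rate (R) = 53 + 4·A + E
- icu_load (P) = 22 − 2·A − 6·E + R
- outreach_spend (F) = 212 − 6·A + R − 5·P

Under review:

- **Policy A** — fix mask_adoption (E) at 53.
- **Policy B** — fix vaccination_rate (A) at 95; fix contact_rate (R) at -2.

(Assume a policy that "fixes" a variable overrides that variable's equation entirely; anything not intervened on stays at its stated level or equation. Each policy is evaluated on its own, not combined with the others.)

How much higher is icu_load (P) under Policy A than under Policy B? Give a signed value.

-398

Policy A (E := 53):
  A = 36
  Q = 106
  E = 53
  R = 53 + 4·36 + 53 = 250
  P = 22 − 2·36 − 6·53 + 250 = -118
Policy B (A := 95, R := -2):
  A = 95
  Q = 106
  E = 64 + 3·95 − 4·106 = -75
  R = -2
  P = 22 − 2·95 − 6·(-75) + (-2) = 280
P: -118 − 280 = -398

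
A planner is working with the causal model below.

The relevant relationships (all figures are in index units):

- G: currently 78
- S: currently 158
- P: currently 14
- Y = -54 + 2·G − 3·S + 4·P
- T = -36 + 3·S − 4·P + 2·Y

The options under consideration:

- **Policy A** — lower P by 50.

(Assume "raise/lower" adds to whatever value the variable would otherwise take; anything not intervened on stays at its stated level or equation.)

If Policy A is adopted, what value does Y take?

-516

Policy A (P − 50):
  G = 78
  S = 158
  P = 14 − 50 = -36
  Y = -54 + 2·78 − 3·158 + 4·(-36) = -516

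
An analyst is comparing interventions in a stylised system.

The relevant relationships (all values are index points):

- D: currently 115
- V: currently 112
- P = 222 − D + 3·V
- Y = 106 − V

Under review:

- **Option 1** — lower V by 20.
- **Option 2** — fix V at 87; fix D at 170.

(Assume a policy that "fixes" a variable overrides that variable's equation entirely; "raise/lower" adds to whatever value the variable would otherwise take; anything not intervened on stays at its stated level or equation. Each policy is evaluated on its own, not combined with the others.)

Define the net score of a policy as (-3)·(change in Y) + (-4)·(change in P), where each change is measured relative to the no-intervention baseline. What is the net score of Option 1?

Baseline:
  D = 115
  V = 112
  P = 222 − 115 + 3·112 = 443
  Y = 106 − 112 = -6
Option 1 (V − 20):
  D = 115
  V = 112 − 20 = 92
  P = 222 − 115 + 3·92 = 383
  Y = 106 − 92 = 14
ΔY = 14 − (-6) = 20; ΔP = 383 − 443 = -60
Score = (-3)·20 + (-4)·(-60) = 180

180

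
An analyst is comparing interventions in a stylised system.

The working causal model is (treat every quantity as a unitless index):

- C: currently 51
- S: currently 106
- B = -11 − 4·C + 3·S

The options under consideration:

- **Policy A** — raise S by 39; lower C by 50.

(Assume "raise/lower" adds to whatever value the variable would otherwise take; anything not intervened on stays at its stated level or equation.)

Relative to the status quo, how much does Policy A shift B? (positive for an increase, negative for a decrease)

317

Baseline:
  C = 51
  S = 106
  B = -11 − 4·51 + 3·106 = 103
Policy A (S + 39, C − 50):
  C = 51 − 50 = 1
  S = 106 + 39 = 145
  B = -11 − 4·1 + 3·145 = 420
Change in B: 420 − 103 = 317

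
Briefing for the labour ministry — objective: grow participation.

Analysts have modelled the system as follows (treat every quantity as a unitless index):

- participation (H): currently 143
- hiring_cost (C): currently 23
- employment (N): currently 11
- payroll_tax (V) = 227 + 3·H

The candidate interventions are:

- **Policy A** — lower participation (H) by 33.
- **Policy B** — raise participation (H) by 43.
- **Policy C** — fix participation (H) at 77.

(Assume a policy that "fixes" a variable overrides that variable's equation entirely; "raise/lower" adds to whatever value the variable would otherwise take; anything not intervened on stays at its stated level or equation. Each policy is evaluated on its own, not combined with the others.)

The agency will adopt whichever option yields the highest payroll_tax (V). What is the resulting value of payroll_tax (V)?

Policy A (H − 33):
  H = 143 − 33 = 110
  V = 227 + 3·110 = 557
Policy B (H + 43):
  H = 143 + 43 = 186
  V = 227 + 3·186 = 785
Policy C (H := 77):
  H = 77
  V = 227 + 3·77 = 458
Comparing — Policy A: V=557, Policy B: V=785, Policy C: V=458. Highest is 785 (Policy B).

785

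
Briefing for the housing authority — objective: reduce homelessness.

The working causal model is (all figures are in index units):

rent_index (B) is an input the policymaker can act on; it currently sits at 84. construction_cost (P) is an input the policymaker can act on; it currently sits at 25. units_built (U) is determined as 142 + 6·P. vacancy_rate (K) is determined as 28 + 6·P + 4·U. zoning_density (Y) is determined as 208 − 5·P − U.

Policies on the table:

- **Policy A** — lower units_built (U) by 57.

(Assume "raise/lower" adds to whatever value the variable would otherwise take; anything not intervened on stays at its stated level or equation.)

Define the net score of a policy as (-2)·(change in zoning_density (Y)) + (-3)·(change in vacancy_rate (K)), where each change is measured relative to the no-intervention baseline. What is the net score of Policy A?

570

Baseline:
  P = 25
  U = 142 + 6·25 = 292
  K = 28 + 6·25 + 4·292 = 1346
  Y = 208 − 5·25 − 292 = -209
Policy A (U − 57):
  P = 25
  U = 142 + 6·25 (−57 from intervention) = 235
  K = 28 + 6·25 + 4·235 = 1118
  Y = 208 − 5·25 − 235 = -152
ΔY = -152 − (-209) = 57; ΔK = 1118 − 1346 = -228
Score = (-2)·57 + (-3)·(-228) = 570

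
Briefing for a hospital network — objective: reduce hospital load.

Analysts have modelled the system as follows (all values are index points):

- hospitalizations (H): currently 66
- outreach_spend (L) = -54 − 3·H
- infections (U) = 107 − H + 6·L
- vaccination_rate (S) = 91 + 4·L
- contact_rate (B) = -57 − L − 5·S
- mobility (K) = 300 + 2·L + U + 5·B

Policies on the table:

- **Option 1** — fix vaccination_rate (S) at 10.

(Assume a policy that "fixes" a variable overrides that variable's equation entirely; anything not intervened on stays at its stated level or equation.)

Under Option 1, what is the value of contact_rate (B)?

Option 1 (S := 10):
  H = 66
  L = -54 − 3·66 = -252
  S = 10
  B = -57 − (-252) − 5·10 = 145

145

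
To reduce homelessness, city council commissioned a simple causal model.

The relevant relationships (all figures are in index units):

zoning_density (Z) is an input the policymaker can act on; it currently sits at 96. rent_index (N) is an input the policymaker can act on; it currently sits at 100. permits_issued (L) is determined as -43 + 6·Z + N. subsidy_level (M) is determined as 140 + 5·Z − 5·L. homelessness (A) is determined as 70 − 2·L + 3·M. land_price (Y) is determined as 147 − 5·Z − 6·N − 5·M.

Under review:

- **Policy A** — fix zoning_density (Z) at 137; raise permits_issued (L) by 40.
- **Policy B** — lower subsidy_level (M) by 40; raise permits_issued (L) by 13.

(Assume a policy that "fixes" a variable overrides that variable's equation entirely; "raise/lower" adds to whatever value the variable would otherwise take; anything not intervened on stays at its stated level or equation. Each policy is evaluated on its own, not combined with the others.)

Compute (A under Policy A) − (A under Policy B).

Policy A (Z := 137, L + 40):
  Z = 137
  N = 100
  L = -43 + 6·137 + 100 (+40 from intervention) = 919
  M = 140 + 5·137 − 5·919 = -3770
  A = 70 − 2·919 + 3·(-3770) = -13078
Policy B (M − 40, L + 13):
  Z = 96
  N = 100
  L = -43 + 6·96 + 100 (+13 from intervention) = 646
  M = 140 + 5·96 − 5·646 (−40 from intervention) = -2650
  A = 70 − 2·646 + 3·(-2650) = -9172
A: -13078 − (-9172) = -3906

-3906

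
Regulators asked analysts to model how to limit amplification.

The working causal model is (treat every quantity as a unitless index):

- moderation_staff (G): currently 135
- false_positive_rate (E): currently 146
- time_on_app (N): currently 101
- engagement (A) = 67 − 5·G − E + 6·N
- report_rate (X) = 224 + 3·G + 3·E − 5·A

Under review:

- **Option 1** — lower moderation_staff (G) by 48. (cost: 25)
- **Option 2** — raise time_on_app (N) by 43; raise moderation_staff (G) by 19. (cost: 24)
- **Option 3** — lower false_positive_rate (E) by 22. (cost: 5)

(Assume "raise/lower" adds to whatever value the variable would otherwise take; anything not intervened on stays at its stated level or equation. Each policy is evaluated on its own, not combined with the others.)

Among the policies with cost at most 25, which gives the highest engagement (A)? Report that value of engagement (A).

Option 1 (G − 48):
  G = 135 − 48 = 87
  E = 146
  N = 101
  A = 67 − 5·87 − 146 + 6·101 = 92
Option 2 (N + 43, G + 19):
  G = 135 + 19 = 154
  E = 146
  N = 101 + 43 = 144
  A = 67 − 5·154 − 146 + 6·144 = 15
Option 3 (E − 22):
  G = 135
  E = 146 − 22 = 124
  N = 101
  A = 67 − 5·135 − 124 + 6·101 = -126
Comparing — Option 1: A=92, Option 2: A=15, Option 3: A=-126. Highest is 92 (Option 1).

92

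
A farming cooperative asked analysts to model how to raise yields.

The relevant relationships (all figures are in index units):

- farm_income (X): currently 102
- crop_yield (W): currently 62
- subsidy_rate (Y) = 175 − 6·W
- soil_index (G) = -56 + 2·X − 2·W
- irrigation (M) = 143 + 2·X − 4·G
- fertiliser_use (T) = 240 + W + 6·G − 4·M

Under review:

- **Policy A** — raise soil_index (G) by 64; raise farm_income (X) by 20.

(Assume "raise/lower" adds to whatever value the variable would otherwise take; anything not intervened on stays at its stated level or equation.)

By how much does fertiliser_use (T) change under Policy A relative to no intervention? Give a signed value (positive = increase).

Baseline:
  X = 102
  W = 62
  G = -56 + 2·102 − 2·62 = 24
  M = 143 + 2·102 − 4·24 = 251
  T = 240 + 62 + 6·24 − 4·251 = -558
Policy A (G + 64, X + 20):
  X = 102 + 20 = 122
  W = 62
  G = -56 + 2·122 − 2·62 (+64 from intervention) = 128
  M = 143 + 2·122 − 4·128 = -125
  T = 240 + 62 + 6·128 − 4·(-125) = 1570
Change in T: 1570 − (-558) = 2128

2128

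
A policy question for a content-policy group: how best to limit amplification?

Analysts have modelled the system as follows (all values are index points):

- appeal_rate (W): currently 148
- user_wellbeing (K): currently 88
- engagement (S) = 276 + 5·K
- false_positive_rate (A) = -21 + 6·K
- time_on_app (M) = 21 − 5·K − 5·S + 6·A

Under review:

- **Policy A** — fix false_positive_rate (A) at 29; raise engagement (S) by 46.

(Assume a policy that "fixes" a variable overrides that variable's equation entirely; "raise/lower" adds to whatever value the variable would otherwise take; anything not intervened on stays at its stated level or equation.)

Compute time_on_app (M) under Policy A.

Policy A (A := 29, S + 46):
  K = 88
  S = 276 + 5·88 (+46 from intervention) = 762
  A = 29
  M = 21 − 5·88 − 5·762 + 6·29 = -4055

-4055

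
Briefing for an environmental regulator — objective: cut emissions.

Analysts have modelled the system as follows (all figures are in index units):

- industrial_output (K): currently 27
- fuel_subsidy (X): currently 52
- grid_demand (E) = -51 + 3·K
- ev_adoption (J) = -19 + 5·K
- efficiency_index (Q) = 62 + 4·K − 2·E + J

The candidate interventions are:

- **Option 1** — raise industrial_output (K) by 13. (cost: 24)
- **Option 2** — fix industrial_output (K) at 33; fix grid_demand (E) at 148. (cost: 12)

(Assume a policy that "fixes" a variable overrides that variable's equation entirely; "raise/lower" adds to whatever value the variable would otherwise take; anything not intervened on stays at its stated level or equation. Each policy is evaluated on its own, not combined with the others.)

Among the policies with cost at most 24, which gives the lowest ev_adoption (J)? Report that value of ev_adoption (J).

Option 1 (K + 13):
  K = 27 + 13 = 40
  J = -19 + 5·40 = 181
Option 2 (K := 33, E := 148):
  K = 33
  J = -19 + 5·33 = 146
Comparing — Option 1: J=181, Option 2: J=146. Lowest is 146 (Option 2).

146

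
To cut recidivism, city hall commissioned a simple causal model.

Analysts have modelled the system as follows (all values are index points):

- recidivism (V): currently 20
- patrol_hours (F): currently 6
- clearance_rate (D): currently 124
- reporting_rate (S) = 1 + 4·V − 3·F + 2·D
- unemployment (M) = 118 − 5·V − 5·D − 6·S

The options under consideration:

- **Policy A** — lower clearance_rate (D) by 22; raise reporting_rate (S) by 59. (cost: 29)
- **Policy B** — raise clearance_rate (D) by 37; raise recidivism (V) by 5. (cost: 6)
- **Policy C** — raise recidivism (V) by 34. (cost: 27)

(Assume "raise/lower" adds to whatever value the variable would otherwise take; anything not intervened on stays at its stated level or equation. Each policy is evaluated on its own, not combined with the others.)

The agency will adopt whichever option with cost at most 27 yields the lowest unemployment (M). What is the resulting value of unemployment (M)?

-3454

Policy B (D + 37, V + 5):
  V = 20 + 5 = 25
  F = 6
  D = 124 + 37 = 161
  S = 1 + 4·25 − 3·6 + 2·161 = 405
  M = 118 − 5·25 − 5·161 − 6·405 = -3242
Policy C (V + 34):
  V = 20 + 34 = 54
  F = 6
  D = 124
  S = 1 + 4·54 − 3·6 + 2·124 = 447
  M = 118 − 5·54 − 5·124 − 6·447 = -3454
Comparing — Policy B: M=-3242, Policy C: M=-3454. Lowest is -3454 (Policy C).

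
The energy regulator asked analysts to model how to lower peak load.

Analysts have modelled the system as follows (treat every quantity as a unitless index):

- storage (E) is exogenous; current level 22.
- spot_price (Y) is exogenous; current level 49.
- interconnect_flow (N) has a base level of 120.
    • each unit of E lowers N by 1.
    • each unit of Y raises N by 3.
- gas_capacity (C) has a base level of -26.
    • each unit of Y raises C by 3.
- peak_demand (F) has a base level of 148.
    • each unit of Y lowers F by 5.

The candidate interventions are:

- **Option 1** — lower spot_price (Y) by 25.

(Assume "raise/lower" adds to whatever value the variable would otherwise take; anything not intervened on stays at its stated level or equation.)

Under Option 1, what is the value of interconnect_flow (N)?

Option 1 (Y − 25):
  E = 22
  Y = 49 − 25 = 24
  N = 120 − 22 + 3·24 = 170

170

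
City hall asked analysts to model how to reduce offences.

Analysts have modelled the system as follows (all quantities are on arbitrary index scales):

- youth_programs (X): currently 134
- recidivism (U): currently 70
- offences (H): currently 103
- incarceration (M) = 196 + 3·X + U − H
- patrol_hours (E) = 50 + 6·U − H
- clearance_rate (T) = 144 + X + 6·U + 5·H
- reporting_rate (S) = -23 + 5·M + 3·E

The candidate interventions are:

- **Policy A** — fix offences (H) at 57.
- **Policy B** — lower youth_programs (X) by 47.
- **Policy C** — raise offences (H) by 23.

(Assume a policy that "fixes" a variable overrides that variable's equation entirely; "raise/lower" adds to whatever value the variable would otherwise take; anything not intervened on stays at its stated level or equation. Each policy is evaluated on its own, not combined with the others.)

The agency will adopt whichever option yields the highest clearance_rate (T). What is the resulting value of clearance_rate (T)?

Policy A (H := 57):
  X = 134
  U = 70
  H = 57
  T = 144 + 134 + 6·70 + 5·57 = 983
Policy B (X − 47):
  X = 134 − 47 = 87
  U = 70
  H = 103
  T = 144 + 87 + 6·70 + 5·103 = 1166
Policy C (H + 23):
  X = 134
  U = 70
  H = 103 + 23 = 126
  T = 144 + 134 + 6·70 + 5·126 = 1328
Comparing — Policy A: T=983, Policy B: T=1166, Policy C: T=1328. Highest is 1328 (Policy C).

1328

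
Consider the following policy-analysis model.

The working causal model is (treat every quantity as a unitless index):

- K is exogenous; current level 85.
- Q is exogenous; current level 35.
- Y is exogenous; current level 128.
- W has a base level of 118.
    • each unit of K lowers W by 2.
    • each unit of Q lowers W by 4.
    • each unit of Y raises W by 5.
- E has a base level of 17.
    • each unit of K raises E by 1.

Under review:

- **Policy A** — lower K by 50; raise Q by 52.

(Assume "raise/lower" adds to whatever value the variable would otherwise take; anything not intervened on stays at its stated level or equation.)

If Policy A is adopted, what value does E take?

Policy A (K − 50, Q + 52):
  K = 85 − 50 = 35
  E = 17 + 35 = 52

52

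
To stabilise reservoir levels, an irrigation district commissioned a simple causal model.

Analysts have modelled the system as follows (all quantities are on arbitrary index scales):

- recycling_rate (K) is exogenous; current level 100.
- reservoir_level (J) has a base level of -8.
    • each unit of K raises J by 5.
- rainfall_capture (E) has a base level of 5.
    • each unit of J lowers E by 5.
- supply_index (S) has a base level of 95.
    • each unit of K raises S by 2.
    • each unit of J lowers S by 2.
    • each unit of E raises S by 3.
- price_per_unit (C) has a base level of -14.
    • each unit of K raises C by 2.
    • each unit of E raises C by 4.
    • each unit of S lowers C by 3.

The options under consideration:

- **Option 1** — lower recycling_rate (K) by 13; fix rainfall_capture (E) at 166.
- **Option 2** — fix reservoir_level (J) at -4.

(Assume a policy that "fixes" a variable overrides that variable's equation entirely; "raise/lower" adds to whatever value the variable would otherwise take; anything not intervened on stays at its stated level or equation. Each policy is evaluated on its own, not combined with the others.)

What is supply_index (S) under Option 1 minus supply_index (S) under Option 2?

Option 1 (K − 13, E := 166):
  K = 100 − 13 = 87
  J = -8 + 5·87 = 427
  E = 166
  S = 95 + 2·87 − 2·427 + 3·166 = -87
Option 2 (J := -4):
  K = 100
  J = -4
  E = 5 − 5·(-4) = 25
  S = 95 + 2·100 − 2·(-4) + 3·25 = 378
S: -87 − 378 = -465

-465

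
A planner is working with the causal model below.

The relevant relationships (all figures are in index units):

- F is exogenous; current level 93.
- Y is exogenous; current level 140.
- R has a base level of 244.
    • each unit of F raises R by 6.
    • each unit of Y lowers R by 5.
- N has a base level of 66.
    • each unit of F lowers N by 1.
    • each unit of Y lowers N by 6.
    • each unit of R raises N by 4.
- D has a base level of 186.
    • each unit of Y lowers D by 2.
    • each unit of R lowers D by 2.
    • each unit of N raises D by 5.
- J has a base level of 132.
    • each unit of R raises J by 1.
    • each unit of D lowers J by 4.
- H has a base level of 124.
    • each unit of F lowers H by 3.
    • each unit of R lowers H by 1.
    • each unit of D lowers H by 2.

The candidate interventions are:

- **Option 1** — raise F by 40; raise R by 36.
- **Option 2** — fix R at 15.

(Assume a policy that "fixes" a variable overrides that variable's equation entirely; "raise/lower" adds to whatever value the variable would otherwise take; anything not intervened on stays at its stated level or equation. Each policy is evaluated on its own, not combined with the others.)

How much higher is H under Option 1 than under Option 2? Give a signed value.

Option 1 (F + 40, R + 36):
  F = 93 + 40 = 133
  Y = 140
  R = 244 + 6·133 − 5·140 (+36 from intervention) = 378
  N = 66 − 133 − 6·140 + 4·378 = 605
  D = 186 − 2·140 − 2·378 + 5·605 = 2175
  H = 124 − 3·133 − 378 − 2·2175 = -5003
Option 2 (R := 15):
  F = 93
  Y = 140
  R = 15
  N = 66 − 93 − 6·140 + 4·15 = -807
  D = 186 − 2·140 − 2·15 + 5·(-807) = -4159
  H = 124 − 3·93 − 15 − 2·(-4159) = 8148
H: -5003 − 8148 = -13151

-13151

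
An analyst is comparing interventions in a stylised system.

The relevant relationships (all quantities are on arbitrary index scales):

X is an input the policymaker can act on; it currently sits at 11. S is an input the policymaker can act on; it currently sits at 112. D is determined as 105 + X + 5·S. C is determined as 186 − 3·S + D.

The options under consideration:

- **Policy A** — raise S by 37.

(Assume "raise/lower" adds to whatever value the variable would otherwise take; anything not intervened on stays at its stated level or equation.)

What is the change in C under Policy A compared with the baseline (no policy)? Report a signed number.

74

Baseline:
  X = 11
  S = 112
  D = 105 + 11 + 5·112 = 676
  C = 186 − 3·112 + 676 = 526
Policy A (S + 37):
  X = 11
  S = 112 + 37 = 149
  D = 105 + 11 + 5·149 = 861
  C = 186 − 3·149 + 861 = 600
Change in C: 600 − 526 = 74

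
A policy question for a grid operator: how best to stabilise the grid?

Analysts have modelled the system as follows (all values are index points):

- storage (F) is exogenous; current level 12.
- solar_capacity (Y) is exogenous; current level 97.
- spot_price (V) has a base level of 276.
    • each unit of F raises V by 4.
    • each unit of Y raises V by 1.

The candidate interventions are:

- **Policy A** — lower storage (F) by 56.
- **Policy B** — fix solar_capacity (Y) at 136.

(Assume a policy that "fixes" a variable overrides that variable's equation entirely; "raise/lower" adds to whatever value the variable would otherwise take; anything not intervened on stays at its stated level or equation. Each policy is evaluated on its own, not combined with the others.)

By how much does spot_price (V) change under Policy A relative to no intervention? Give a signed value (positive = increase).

-224

Baseline:
  F = 12
  Y = 97
  V = 276 + 4·12 + 97 = 421
Policy A (F − 56):
  F = 12 − 56 = -44
  Y = 97
  V = 276 + 4·(-44) + 97 = 197
Change in V: 197 − 421 = -224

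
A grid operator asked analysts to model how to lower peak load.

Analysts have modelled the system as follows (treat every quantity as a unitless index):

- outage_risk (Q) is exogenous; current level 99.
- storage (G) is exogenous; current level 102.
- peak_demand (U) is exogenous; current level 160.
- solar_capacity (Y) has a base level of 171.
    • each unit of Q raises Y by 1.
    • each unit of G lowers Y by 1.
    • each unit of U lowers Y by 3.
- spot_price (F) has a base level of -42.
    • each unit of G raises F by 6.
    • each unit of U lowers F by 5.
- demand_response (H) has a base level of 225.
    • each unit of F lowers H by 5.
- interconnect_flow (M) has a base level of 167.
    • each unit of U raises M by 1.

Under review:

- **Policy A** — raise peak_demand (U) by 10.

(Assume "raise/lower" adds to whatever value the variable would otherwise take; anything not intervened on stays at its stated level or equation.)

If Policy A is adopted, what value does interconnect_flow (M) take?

337

Policy A (U + 10):
  U = 160 + 10 = 170
  M = 167 + 170 = 337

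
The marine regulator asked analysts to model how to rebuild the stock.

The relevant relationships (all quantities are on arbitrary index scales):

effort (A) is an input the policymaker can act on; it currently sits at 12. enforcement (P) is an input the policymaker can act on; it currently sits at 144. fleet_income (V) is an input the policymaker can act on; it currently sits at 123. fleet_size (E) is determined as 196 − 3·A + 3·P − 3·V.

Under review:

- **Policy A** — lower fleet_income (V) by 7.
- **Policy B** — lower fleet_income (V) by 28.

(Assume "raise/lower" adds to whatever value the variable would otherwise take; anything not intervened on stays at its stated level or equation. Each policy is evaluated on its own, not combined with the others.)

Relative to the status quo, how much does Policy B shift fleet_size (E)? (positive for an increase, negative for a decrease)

84

Baseline:
  A = 12
  P = 144
  V = 123
  E = 196 − 3·12 + 3·144 − 3·123 = 223
Policy B (V − 28):
  A = 12
  P = 144
  V = 123 − 28 = 95
  E = 196 − 3·12 + 3·144 − 3·95 = 307
Change in E: 307 − 223 = 84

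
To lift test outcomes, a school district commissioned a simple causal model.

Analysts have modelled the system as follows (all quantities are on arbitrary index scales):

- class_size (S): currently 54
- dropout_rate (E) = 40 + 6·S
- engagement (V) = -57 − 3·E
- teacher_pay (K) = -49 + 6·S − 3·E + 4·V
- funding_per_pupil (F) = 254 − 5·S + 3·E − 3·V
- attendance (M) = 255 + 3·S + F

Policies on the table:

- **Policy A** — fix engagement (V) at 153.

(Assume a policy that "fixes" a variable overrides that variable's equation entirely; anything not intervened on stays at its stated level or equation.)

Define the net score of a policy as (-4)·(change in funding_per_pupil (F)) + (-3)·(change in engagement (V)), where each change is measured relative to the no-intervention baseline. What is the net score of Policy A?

11718

Baseline:
  S = 54
  E = 40 + 6·54 = 364
  V = -57 − 3·364 = -1149
  F = 254 − 5·54 + 3·364 − 3·(-1149) = 4523
Policy A (V := 153):
  S = 54
  E = 40 + 6·54 = 364
  V = 153
  F = 254 − 5·54 + 3·364 − 3·153 = 617
ΔF = 617 − 4523 = -3906; ΔV = 153 − (-1149) = 1302
Score = (-4)·(-3906) + (-3)·1302 = 11718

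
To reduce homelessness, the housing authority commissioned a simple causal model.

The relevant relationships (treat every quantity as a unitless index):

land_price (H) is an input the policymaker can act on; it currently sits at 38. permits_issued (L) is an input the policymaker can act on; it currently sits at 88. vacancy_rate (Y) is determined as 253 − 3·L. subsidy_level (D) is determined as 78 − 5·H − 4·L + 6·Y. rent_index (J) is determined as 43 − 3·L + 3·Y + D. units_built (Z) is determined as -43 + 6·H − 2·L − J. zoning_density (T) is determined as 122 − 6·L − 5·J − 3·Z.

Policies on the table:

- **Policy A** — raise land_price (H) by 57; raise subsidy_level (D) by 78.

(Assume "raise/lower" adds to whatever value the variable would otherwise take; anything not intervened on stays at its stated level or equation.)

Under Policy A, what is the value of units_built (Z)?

1342

Policy A (H + 57, D + 78):
  H = 38 + 57 = 95
  L = 88
  Y = 253 − 3·88 = -11
  D = 78 − 5·95 − 4·88 + 6·(-11) (+78 from intervention) = -737
  J = 43 − 3·88 + 3·(-11) + (-737) = -991
  Z = -43 + 6·95 − 2·88 − (-991) = 1342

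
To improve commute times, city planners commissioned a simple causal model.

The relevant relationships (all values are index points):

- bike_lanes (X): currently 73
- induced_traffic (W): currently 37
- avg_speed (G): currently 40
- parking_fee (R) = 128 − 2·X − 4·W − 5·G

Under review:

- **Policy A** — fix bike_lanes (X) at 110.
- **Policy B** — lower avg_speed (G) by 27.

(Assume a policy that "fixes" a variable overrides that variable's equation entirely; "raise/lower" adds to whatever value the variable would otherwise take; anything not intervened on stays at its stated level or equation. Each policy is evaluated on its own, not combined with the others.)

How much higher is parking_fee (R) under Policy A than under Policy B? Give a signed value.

Policy A (X := 110):
  X = 110
  W = 37
  G = 40
  R = 128 − 2·110 − 4·37 − 5·40 = -440
Policy B (G − 27):
  X = 73
  W = 37
  G = 40 − 27 = 13
  R = 128 − 2·73 − 4·37 − 5·13 = -231
R: -440 − (-231) = -209

-209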